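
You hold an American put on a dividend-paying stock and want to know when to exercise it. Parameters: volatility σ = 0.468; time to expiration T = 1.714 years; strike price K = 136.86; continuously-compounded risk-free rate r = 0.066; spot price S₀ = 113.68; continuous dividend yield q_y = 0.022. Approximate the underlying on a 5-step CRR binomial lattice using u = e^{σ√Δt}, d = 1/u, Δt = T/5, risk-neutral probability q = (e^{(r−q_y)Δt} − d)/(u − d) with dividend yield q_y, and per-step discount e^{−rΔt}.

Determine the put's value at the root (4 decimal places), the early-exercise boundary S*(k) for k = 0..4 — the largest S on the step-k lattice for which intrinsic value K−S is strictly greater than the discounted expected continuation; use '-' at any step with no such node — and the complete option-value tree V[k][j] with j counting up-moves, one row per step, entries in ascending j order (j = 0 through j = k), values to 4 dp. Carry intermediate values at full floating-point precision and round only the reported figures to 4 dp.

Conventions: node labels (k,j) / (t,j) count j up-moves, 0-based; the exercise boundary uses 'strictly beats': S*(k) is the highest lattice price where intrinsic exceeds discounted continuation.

price = 37.0366
boundary = - - 65.7177 86.4337 65.7177
tree:
37.0366
52.4154 20.7783
71.1423 32.9818 7.4477
86.8933 50.4263 14.0897 0.0000
98.8691 71.1423 26.6550 0.0000 0.0000
107.9746 86.8933 50.4263 0.0000 0.0000 0.0000

Δt=0.34280  u=1.31523  d=0.76032  q=0.45931  discount=0.97763
step 5 (expiry): payoffs max(K−S,0) = 107.9746 86.8933 50.4263 0.0000 0.0000 0.0000
step 4: (k=4,j=0): S=37.9909, K−S=98.8691, hold=96.0928 ⇒ V=98.8691 exercise | (k=4,j=1): S=65.7177, K−S=71.1423, hold=68.5744 ⇒ V=71.1423 exercise | (k=4,j=2): S=113.6800, K−S=23.1800, hold=26.6550 ⇒ V=26.6550 continue | (k=4,j=3): S=196.6464, K−S=0.0000, hold=0.0000 ⇒ V=0.0000 continue | (k=4,j=4): S=340.1637, K−S=0.0000, hold=0.0000 ⇒ V=0.0000 continue  boundary S*=65.7177
step 3: (k=3,j=0): S=49.9667, K−S=86.8933, hold=84.2070 ⇒ V=86.8933 exercise | (k=3,j=1): S=86.4337, K−S=50.4263, hold=49.5744 ⇒ V=50.4263 exercise | (k=3,j=2): S=149.5151, K−S=0.0000, hold=14.0897 ⇒ V=14.0897 continue | (k=3,j=3): S=258.6348, K−S=0.0000, hold=0.0000 ⇒ V=0.0000 continue  boundary S*=86.4337
step 2: (k=2,j=0): S=65.7177, K−S=71.1423, hold=68.5744 ⇒ V=71.1423 exercise | (k=2,j=1): S=113.6800, K−S=23.1800, hold=32.9818 ⇒ V=32.9818 continue | (k=2,j=2): S=196.6464, K−S=0.0000, hold=7.4477 ⇒ V=7.4477 continue  boundary S*=65.7177
step 1: (k=1,j=0): S=86.4337, K−S=50.4263, hold=52.4154 ⇒ V=52.4154 continue | (k=1,j=1): S=149.5151, K−S=0.0000, hold=20.7783 ⇒ V=20.7783 continue  boundary S*=-
step 0: (k=0,j=0): S=113.6800, K−S=23.1800, hold=37.0366 ⇒ V=37.0366 continue  boundary S*=-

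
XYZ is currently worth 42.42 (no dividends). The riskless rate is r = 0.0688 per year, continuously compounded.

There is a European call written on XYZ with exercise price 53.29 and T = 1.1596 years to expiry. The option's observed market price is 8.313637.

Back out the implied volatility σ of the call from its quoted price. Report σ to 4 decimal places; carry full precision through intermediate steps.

At σ = 0.5893 the Black–Scholes value reproduces the quote:
σ√T = 0.5893·√1.1596 = 0.634586
d₁ = (ln(S/K) + (r+σ²/2)T) / (σ√T) = (ln(42.42/53.29) + (0.0688+0.5893²/2)·1.1596) / 0.634586 = (-0.228129 + 0.281130) / 0.634586 = 0.083521
d₂ = d₁ − σ√T = 0.083521 − 0.634586 = -0.551065
e^{−rT} = 0.923319
N(d₁) = 0.533281,  N(d₂) = 0.290795
V = S·N(d₁) − K·e^{−rT}·N(d₂) = 22.621801 − 14.308164 = 8.313637 (the observed quote) — the price is monotone increasing in volatility, hence this σ is the only solution

sigma = 0.5893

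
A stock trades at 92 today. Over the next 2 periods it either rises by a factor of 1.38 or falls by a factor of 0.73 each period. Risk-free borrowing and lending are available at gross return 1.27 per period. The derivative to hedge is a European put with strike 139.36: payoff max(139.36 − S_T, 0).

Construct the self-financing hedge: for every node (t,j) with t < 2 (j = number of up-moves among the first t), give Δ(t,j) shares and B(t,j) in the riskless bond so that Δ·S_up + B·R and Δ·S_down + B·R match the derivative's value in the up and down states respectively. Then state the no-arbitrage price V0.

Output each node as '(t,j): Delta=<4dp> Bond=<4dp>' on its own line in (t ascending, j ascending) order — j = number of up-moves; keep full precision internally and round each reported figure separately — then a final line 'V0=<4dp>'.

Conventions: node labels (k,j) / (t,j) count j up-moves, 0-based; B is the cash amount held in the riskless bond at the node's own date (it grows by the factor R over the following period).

(0,0): Delta=-0.6079 Bond=65.6682
(1,0): Delta=-1.0000 Bond=109.7323
(1,1): Delta=-0.5656 Bond=78.0343
V0=9.7418

Under the risk-neutral measure, an up-move has probability p* = (R−d)/(u−d) = 0.8308 and values discount at R = 1.27.
Expiry values: V(2,0)=90.3332, V(2,1)=46.6792, V(2,2)=0.0000
  t=1,j=0: stock 67.1600 → up 92.6808 (V=46.6792), down 49.0268 (V=90.3332). Price 42.5723; hedge Δ=-1.0000, bond B=109.7323.
  t=1,j=1: stock 126.9600 → up 175.2048 (V=0.0000), down 92.6808 (V=46.6792). Price 6.2201; hedge Δ=-0.5656, bond B=78.0343.
  t=0,j=0: stock 92.0000 → up 126.9600 (V=6.2201), down 67.1600 (V=42.5723). Price 9.7418; hedge Δ=-0.6079, bond B=65.6682.
Sanity check at the root: Δ(0,0)·S0 + B(0,0) reproduces V0 = 9.7418.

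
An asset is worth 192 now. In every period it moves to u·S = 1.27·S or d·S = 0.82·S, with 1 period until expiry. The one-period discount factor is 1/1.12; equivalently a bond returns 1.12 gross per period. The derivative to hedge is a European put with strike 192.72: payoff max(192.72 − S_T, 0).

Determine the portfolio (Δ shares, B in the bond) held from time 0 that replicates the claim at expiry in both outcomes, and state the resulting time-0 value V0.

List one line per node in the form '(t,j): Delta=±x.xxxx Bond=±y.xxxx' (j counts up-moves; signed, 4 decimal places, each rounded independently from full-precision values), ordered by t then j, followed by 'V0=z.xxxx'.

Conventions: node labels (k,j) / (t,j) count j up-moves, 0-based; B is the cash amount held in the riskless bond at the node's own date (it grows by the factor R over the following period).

Under the risk-neutral measure, an up-move has probability p* = (R−d)/(u−d) = 0.6667 and values discount at R = 1.12.
Terminal payoffs: V(1,0)=35.2800, V(1,1)=0.0000
(0,0): S=192.0000. Δ = (V_up−V_dn)/(S_up−S_dn) = (0.0000−35.2800)/(243.8400−157.4400) = -0.4083. V = [p*·0.0000 + (1−p*)·35.2800]/1.12 = 10.5000. B = V − Δ·S = 88.9000.
Verification: the root portfolio costs Δ(0,0)·S0 + B(0,0) = 10.5000, matching V0.

(0,0): Delta=-0.4083 Bond=88.9000
V0=10.5000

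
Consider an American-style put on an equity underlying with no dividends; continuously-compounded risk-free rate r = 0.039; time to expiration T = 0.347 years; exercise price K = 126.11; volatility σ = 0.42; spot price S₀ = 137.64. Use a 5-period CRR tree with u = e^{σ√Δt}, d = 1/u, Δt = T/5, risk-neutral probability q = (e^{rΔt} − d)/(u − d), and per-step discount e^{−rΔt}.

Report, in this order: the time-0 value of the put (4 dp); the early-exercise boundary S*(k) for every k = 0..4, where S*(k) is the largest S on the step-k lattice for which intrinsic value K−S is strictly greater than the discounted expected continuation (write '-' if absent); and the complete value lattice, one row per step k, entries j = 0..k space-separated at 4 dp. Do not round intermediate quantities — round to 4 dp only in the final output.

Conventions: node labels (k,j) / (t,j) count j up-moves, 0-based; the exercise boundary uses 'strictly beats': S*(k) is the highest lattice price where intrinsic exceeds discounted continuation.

params: Δt=0.06940 u=1.11700 d=0.89526 q=0.48459 e^(-rΔt)=0.99730
t_5 payoffs: 46.9540 27.3484 2.8868 0.0000 0.0000 0.0000
t_4: node(4,0) S=88.4170 payoff=37.6930 vs cont=37.3521 → 37.6930 [stop]  node(4,1) S=110.3164 payoff=15.7936 vs cont=15.4527 → 15.7936 [stop]  node(4,2) S=137.6400 payoff=0.0000 vs cont=1.4839 → 1.4839 [wait]  node(4,3) S=171.7311 payoff=0.0000 vs cont=0.0000 → 0.0000 [wait]  node(4,4) S=214.2661 payoff=0.0000 vs cont=0.0000 → 0.0000 [wait]  ⇒ S*(4)=110.3164
t_3: node(3,0) S=98.7616 payoff=27.3484 vs cont=27.0075 → 27.3484 [stop]  node(3,1) S=123.2232 payoff=2.8868 vs cont=8.8353 → 8.8353 [wait]  node(3,2) S=153.7435 payoff=0.0000 vs cont=0.7627 → 0.7627 [wait]  node(3,3) S=191.8233 payoff=0.0000 vs cont=0.0000 → 0.0000 [wait]  ⇒ S*(3)=98.7616
t_2: node(2,0) S=110.3164 payoff=15.7936 vs cont=18.3275 → 18.3275 [wait]  node(2,1) S=137.6400 payoff=0.0000 vs cont=4.9101 → 4.9101 [wait]  node(2,2) S=171.7311 payoff=0.0000 vs cont=0.3921 → 0.3921 [wait]  ⇒ S*(2)=-
t_1: node(1,0) S=123.2232 payoff=2.8868 vs cont=11.7936 → 11.7936 [wait]  node(1,1) S=153.7435 payoff=0.0000 vs cont=2.7133 → 2.7133 [wait]  ⇒ S*(1)=-
t_0: node(0,0) S=137.6400 payoff=0.0000 vs cont=7.3734 → 7.3734 [wait]  ⇒ S*(0)=-

price = 7.3734
boundary = - - - 98.7616 110.3164
tree:
7.3734
11.7936 2.7133
18.3275 4.9101 0.3921
27.3484 8.8353 0.7627 0.0000
37.6930 15.7936 1.4839 0.0000 0.0000
46.9540 27.3484 2.8868 0.0000 0.0000 0.0000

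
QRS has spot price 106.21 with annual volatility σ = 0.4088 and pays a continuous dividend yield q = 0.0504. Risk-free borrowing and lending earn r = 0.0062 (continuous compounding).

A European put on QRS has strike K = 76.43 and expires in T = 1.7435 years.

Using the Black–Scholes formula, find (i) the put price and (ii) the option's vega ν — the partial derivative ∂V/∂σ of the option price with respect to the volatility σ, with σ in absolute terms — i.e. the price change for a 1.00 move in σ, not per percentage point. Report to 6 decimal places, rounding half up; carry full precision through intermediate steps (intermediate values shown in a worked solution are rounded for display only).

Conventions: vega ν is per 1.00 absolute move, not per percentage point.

price = 9.465922
ν = 39.063373

σ√T = 0.4088·√1.7435 = 0.539786
d₁ = (ln(S/K) + (r−q+σ²/2)T) / (σ√T) = (ln(106.21/76.43) + (0.0062−0.0504+0.4088²/2)·1.7435) / 0.539786 = (0.329043 + 0.068622) / 0.539786 = 0.736708
d₂ = d₁ − σ√T = 0.736708 − 0.539786 = 0.196922
e^{−rT} = 0.989249
e^{−qT} = 0.915878
N(−d₁) = 0.230650,  N(−d₂) = 0.421944
Put price V = K·e^{−rT}·N(−d₂) − S·e^{−qT}·N(−d₁) = 31.902483 − 22.436561 = 9.465922
φ(d₁) = (1/√(2π))·e^{−d₁²/2} = 0.304128
ν = S·e^{−qT}·φ(d₁)·√T = 39.063373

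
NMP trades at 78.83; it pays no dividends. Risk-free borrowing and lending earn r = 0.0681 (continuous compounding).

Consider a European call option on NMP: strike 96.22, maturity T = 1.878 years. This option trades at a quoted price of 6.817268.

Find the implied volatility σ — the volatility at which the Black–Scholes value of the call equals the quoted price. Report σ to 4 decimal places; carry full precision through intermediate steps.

At σ = 0.2123 the Black–Scholes value reproduces the quote:
σ√T = 0.2123·√1.878 = 0.290936
d₁ = (ln(S/K) + (r+σ²/2)T) / (σ√T) = (ln(78.83/96.22) + (0.0681+0.2123²/2)·1.878) / 0.290936 = (-0.199344 + 0.170214) / 0.290936 = -0.100125
d₂ = d₁ − σ√T = -0.100125 − 0.290936 = -0.391061
e^{−rT} = 0.879949
N(d₁) = 0.460123,  N(d₂) = 0.347876
V = S·N(d₁) − K·e^{−rT}·N(d₂) = 36.271474 − 29.454206 = 6.817268 (equal to the quote); since ∂V/∂σ > 0 for all σ, the implied volatility is unique

sigma = 0.2123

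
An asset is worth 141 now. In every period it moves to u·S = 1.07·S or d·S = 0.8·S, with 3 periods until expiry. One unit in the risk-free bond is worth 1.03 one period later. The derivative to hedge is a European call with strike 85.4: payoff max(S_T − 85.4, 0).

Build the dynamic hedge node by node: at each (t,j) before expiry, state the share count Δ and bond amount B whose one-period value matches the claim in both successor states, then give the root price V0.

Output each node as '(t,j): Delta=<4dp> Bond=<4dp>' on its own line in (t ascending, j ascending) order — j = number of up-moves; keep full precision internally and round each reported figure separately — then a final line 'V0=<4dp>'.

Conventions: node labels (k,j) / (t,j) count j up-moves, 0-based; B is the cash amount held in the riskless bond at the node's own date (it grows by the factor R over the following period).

(0,0): Delta=0.9928 Bond=-77.1018
(1,0): Delta=0.9376 Bond=-73.1883
(1,1): Delta=1.0000 Bond=-80.4977
(2,0): Delta=0.4579 Bond=-32.0944
(2,1): Delta=1.0000 Bond=-82.9126
(2,2): Delta=1.0000 Bond=-82.9126
V0=62.8862

No-arbitrage ⇒ martingale measure with p* = (R−d)/(u−d) = 0.8519.
Expiry values: V(3,0)=0.0000, V(3,1)=11.1568, V(3,2)=43.7447, V(3,3)=87.3311
  t=2,j=0: stock 90.2400 → up 96.5568 (V=11.1568), down 72.1920 (V=0.0000). Price 9.2271; hedge Δ=0.4579, bond B=-32.0944.
  t=2,j=1: stock 120.6960 → up 129.1447 (V=43.7447), down 96.5568 (V=11.1568). Price 37.7834; hedge Δ=1.0000, bond B=-82.9126.
  t=2,j=2: stock 161.4309 → up 172.7311 (V=87.3311), down 129.1447 (V=43.7447). Price 78.5183; hedge Δ=1.0000, bond B=-82.9126.
  t=1,j=0: stock 112.8000 → up 120.6960 (V=37.7834), down 90.2400 (V=9.2271). Price 32.5756; hedge Δ=0.9376, bond B=-73.1883.
  t=1,j=1: stock 150.8700 → up 161.4309 (V=78.5183), down 120.6960 (V=37.7834). Price 70.3723; hedge Δ=1.0000, bond B=-80.4977.
  t=0,j=0: stock 141.0000 → up 150.8700 (V=70.3723), down 112.8000 (V=32.5756). Price 62.8862; hedge Δ=0.9928, bond B=-77.1018.
As a check, the time-0 holding Δ(0,0)·S0 + B(0,0) comes to 62.8862 — exactly V0.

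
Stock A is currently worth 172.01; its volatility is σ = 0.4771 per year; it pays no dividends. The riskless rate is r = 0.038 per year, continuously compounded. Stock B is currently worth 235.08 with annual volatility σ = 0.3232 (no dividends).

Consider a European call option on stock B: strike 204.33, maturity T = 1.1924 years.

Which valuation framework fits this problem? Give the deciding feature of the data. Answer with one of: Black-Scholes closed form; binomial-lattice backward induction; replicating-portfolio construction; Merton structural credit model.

framework: Black-Scholes closed form

Key observation: the strike-204.33 call on stock B is European-exercise on a continuously-modelled lognormal underlying, so its value is a single closed-form evaluation.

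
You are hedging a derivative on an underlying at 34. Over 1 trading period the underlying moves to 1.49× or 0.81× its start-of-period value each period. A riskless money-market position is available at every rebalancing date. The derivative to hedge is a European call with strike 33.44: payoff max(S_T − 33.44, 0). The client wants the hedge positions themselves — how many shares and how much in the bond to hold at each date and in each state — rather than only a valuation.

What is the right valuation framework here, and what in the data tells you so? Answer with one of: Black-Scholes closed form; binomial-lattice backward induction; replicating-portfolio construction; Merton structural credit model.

framework: replicating-portfolio construction

Key observation: since the answer must list Δ and B at each node of the 1.49/0.81 lattice on 34, the replicating-portfolio method — solving the two-state system at every node — is the one that applies.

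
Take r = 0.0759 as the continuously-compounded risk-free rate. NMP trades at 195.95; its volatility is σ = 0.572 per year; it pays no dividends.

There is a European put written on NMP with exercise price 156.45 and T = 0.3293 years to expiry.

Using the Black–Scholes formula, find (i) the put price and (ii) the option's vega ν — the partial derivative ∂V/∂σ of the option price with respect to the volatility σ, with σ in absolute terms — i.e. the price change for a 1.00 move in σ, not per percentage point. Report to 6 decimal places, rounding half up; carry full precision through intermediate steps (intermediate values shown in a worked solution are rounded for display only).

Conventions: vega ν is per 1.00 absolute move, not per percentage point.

σ√T = 0.572·√0.3293 = 0.328240
d₁ = (ln(S/K) + (r+σ²/2)T) / (σ√T) = (ln(195.95/156.45) + (0.0759+0.572²/2)·0.3293) / 0.328240 = (0.225123 + 0.078865) / 0.328240 = 0.926114
d₂ = d₁ − σ√T = 0.926114 − 0.328240 = 0.597873
e^{−rT} = 0.975316
N(−d₁) = 0.177193,  N(−d₂) = 0.274962
Put price V = K·e^{−rT}·N(−d₂) − S·N(−d₁) = 41.955990 − 34.721066 = 7.234924
φ(d₁) = (1/√(2π))·e^{−d₁²/2} = 0.259816
ν = S·φ(d₁)·√T = 29.215075

price = 7.234924
ν = 29.215075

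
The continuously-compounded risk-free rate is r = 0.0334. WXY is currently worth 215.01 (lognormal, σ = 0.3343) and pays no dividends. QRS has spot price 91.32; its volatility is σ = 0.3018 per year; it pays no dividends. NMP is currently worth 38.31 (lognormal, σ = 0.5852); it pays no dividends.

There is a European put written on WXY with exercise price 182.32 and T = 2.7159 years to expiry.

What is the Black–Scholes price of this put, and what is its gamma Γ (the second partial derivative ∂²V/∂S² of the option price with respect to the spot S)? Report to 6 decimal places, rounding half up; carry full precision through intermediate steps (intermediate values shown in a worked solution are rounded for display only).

σ√T = 0.3343·√2.7159 = 0.550926
d₁ = (ln(S/K) + (r+σ²/2)T) / (σ√T) = (ln(215.01/182.32) + (0.0334+0.3343²/2)·2.7159) / 0.550926 = (0.164921 + 0.242471) / 0.550926 = 0.739468
d₂ = d₁ − σ√T = 0.739468 − 0.550926 = 0.188542
e^{−rT} = 0.913282
N(−d₁) = 0.229812,  N(−d₂) = 0.425226
Put price V = K·e^{−rT}·N(−d₂) − S·N(−d₁) = 70.804172 − 49.411780 = 21.392392
φ(d₁) = (1/√(2π))·e^{−d₁²/2} = 0.303509
Γ = φ(d₁) / (S·σ·√T) = 0.002562

price = 21.392392
Γ = 0.002562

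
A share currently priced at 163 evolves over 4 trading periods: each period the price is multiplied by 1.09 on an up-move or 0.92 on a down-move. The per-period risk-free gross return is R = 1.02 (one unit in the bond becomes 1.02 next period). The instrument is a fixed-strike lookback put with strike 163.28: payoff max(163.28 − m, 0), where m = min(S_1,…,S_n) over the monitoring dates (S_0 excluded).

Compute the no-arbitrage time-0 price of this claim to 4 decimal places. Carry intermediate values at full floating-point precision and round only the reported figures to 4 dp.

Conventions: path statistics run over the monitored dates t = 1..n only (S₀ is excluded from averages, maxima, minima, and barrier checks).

price = 10.0133

No-arbitrage gives p* = (R−d)/(u−d) = 0.5882: enumerate every path, weight its payoff by its p*-probability, and discount by R^4.
Enumerate all 2^4 = 16 price paths (U = up ×1.09, D = down ×0.92); each path with k up-moves has probability p*^k·(1−p*)^(4−k).
DDDD: m=116.7721, payoff=46.5079, prob=0.028747
UDDD: m=138.3495, payoff=24.9305, prob=0.041068
DUDD: m=138.3495, payoff=24.9305, prob=0.041068
UUDD: m=163.9141, payoff=0.0000, prob=0.058668
DDUD: m=137.9632, payoff=25.3168, prob=0.041068
UDUD: m=163.4564, payoff=0.0000, prob=0.058668
DUUD: m=149.9600, payoff=13.3200, prob=0.058668
UUUD: m=177.6700, payoff=0.0000, prob=0.083811
DDDU: m=126.9261, payoff=36.3539, prob=0.041068
UDDU: m=150.3799, payoff=12.9001, prob=0.058668
DUDU: m=149.9600, payoff=13.3200, prob=0.058668
UUDU: m=177.6700, payoff=0.0000, prob=0.083811
DDUU: m=137.9632, payoff=25.3168, prob=0.058668
UDUU: m=163.4564, payoff=0.0000, prob=0.083811
DUUU: m=149.9600, payoff=13.3200, prob=0.083811
UUUU: m=177.6700, payoff=0.0000, prob=0.119730
Price = Σ prob·payoff / R^4 = 10.838688 / 1.082432 = 10.0133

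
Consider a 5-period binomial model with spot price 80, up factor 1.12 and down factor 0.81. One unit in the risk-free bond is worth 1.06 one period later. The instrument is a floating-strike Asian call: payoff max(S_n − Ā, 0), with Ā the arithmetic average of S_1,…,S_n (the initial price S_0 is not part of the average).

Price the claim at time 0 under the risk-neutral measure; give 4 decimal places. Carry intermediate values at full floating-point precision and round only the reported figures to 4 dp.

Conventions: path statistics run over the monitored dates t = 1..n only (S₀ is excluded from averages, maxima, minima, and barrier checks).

price = 10.0636

Set p* = 0.8065 (from d < R < u); the path-dependent value is the discounted p*-expectation over all price paths.
Enumerate all 2^5 = 32 price paths (U = up ×1.12, D = down ×0.81); each path with k up-moves has probability p*^k·(1−p*)^(5−k).
DDDDD: Ā=44.4270, payoff=0.0000, prob=0.000272
UDDDD: Ā=61.4299, payoff=0.0000, prob=0.001132
DUDDD: Ā=56.4699, payoff=0.0000, prob=0.001132
UUDDD: Ā=78.0818, payoff=0.0000, prob=0.004715
DDUDD: Ā=52.4523, payoff=0.0000, prob=0.001132
UDUDD: Ā=72.5266, payoff=0.0000, prob=0.004715
DUUDD: Ā=67.5666, payoff=0.0000, prob=0.004715
UUUDD: Ā=93.4255, payoff=0.0000, prob=0.019648
DDDUD: Ā=49.1981, payoff=0.0000, prob=0.001132
UDDUD: Ā=68.0269, payoff=0.0000, prob=0.004715
DUDUD: Ā=63.0669, payoff=0.0000, prob=0.004715
UUDUD: Ā=87.2037, payoff=0.0000, prob=0.019648
DDUUD: Ā=59.0493, payoff=0.0000, prob=0.004715
UDUUD: Ā=81.6485, payoff=0.0000, prob=0.019648
DUUUD: Ā=76.6885, payoff=0.0000, prob=0.019648
UUUUD: Ā=106.0384, payoff=0.0000, prob=0.081866
DDDDU: Ā=46.5621, payoff=0.0000, prob=0.001132
UDDDU: Ā=64.3822, payoff=0.0000, prob=0.004715
DUDDU: Ā=59.4222, payoff=0.0000, prob=0.004715
UUDDU: Ā=82.1640, payoff=0.0000, prob=0.019648
DDUDU: Ā=55.4046, payoff=0.0000, prob=0.004715
UDUDU: Ā=76.6088, payoff=0.0000, prob=0.019648
DUUDU: Ā=71.6488, payoff=2.0931, prob=0.019648
UUUDU: Ā=99.0699, payoff=2.8941, prob=0.081866
DDDUU: Ā=52.1503, payoff=1.1809, prob=0.004715
UDDUU: Ā=72.1091, payoff=1.6328, prob=0.019648
DUDUU: Ā=67.1491, payoff=6.5928, prob=0.019648
UUDUU: Ā=92.8481, payoff=9.1160, prob=0.081866
DDUUU: Ā=63.1315, payoff=10.6104, prob=0.019648
UDUUU: Ā=87.2929, payoff=14.6712, prob=0.081866
DUUUU: Ā=82.3329, payoff=19.6312, prob=0.081866
UUUUU: Ā=113.8430, payoff=27.1443, prob=0.341108
Price = Σ prob·payoff / R^5 = 13.467315 / 1.338226 = 10.0636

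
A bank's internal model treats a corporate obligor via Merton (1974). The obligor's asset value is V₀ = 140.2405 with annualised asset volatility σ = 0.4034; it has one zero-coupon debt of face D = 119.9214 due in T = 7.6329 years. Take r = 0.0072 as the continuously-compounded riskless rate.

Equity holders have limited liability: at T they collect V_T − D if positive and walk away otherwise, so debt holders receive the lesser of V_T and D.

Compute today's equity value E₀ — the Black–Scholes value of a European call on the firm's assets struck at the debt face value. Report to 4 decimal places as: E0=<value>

E0=67.8516

Work the structural quantities from V₀ = 140.2405 against face 119.9214:
d₁ = [ln(V₀/D) + (r + σ²/2)T] / (σ√T)
   = [ln(140.2405/119.9214) + (0.0072 + 0.5·0.4034²)·7.6329] / (0.4034·√7.6329)
   = [0.156522 + 0.676014] / 1.114502 = 0.747003
d₂ = d₁ − σ√T = 0.747003 − 1.114502 = -0.367499
N(d₁) = 0.772469,  N(d₂) = 0.356624,  e^(−rT) = 0.946526
E₀ = V₀·N(d₁) − D·e^(−rT)·N(d₂)
   = 140.2405·0.772469 − 119.9214·0.946526·0.356624 = 67.851570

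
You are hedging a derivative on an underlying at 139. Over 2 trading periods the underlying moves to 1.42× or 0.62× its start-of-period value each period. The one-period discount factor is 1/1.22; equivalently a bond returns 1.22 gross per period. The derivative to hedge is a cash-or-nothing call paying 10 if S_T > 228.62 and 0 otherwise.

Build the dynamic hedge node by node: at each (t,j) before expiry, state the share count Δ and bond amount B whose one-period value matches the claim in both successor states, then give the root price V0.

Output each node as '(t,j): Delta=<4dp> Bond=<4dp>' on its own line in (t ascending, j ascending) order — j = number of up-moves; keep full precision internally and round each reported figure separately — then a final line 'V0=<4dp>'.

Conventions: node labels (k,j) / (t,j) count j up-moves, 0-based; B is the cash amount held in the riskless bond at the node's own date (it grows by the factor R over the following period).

Since d<R<u, set p* = (R−d)/(u−d) = 0.7500; price each node as the discounted p*-expectation of its children.
Payoffs at expiry: V(2,0)=0.0000, V(2,1)=0.0000, V(2,2)=10.0000
(1,0): S=86.1800. Δ = (V_up−V_dn)/(S_up−S_dn) = (0.0000−0.0000)/(122.3756−53.4316) = 0.0000. V = [p*·0.0000 + (1−p*)·0.0000]/1.22 = 0.0000. B = V − Δ·S = 0.0000.
(1,1): S=197.3800. Δ = (V_up−V_dn)/(S_up−S_dn) = (10.0000−0.0000)/(280.2796−122.3756) = 0.0633. V = [p*·10.0000 + (1−p*)·0.0000]/1.22 = 6.1475. B = V − Δ·S = -6.3525.
(0,0): S=139.0000. Δ = (V_up−V_dn)/(S_up−S_dn) = (6.1475−0.0000)/(197.3800−86.1800) = 0.0553. V = [p*·6.1475 + (1−p*)·0.0000]/1.22 = 3.7792. B = V − Δ·S = -3.9052.
Check: Δ(0,0)·S0 + B(0,0) = 3.7792 = V0.

(0,0): Delta=0.0553 Bond=-3.9052
(1,0): Delta=0.0000 Bond=0.0000
(1,1): Delta=0.0633 Bond=-6.3525
V0=3.7792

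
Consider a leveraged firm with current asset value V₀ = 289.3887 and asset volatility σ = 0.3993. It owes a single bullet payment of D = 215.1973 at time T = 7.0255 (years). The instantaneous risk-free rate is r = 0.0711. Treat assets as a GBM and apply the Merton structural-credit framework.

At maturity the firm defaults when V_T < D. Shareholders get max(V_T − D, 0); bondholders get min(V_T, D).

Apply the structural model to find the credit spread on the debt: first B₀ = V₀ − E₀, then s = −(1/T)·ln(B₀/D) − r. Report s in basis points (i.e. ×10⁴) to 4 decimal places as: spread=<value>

spread=300.0992

With assets at 289.3887 and a single debt payment of 215.1973 at 7.0255 years:
d₁ = [ln(V₀/D) + (r + σ²/2)T] / (σ√T)
   = [ln(289.3887/215.1973) + (0.0711 + 0.5·0.3993²)·7.0255] / (0.3993·√7.0255)
   = [0.296215 + 1.059588] / 1.058371 = 1.281028
d₂ = d₁ − σ√T = 1.281028 − 1.058371 = 0.222657
N(d₁) = 0.899908,  N(d₂) = 0.588099,  e^(−rT) = 0.606826
E₀ = V₀·N(d₁) − D·e^(−rT)·N(d₂)
   = 289.3887·0.899908 − 215.1973·0.606826·0.588099 = 183.624980
B₀ = V₀ − E₀ = 289.3887 − 183.624980 = 105.763720
spread = −(1/T)·ln(B₀/D) − r = −(1/7.0255)·ln(105.763720/215.1973) − 0.0711 = 0.03000992
in basis points: 0.03000992 × 10⁴ = 300.0992 bp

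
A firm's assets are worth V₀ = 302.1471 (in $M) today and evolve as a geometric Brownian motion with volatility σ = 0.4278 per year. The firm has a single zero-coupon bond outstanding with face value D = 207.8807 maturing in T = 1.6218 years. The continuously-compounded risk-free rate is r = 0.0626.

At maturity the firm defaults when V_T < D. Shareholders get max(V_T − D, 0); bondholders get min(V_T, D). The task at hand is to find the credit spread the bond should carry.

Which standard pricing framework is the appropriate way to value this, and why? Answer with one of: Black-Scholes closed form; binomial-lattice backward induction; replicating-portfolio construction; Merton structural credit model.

Key observation: a levered firm with one bullet debt due at 1.6218 years is the canonical structural-credit setup: equity is a call on the firm's assets struck at the face value.

framework: Merton structural credit model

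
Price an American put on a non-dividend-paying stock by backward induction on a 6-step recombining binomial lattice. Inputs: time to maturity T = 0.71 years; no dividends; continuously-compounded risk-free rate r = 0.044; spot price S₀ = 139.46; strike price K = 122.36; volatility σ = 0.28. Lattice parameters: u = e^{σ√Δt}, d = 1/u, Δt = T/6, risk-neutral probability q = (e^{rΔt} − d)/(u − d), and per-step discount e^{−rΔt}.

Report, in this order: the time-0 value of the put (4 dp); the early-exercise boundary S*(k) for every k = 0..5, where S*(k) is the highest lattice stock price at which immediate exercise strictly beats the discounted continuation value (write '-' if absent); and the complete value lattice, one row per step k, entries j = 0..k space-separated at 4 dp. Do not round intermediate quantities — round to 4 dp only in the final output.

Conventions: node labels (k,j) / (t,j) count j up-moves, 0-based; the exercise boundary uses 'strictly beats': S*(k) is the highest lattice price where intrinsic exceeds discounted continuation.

Δt=0.11833  u=1.10111  d=0.90817  q=0.50300  discount=0.99481
step 6 (expiry): payoffs max(K−S,0) = 44.1135 27.4905 7.3361 0.0000 0.0000 0.0000 0.0000
step 5: (k=5,j=0): S=86.1580, K−S=36.2020, hold=35.5665 ⇒ V=36.2020 exercise | (k=5,j=1): S=104.4618, K−S=17.8982, hold=17.2628 ⇒ V=17.8982 exercise | (k=5,j=2): S=126.6540, K−S=0.0000, hold=3.6271 ⇒ V=3.6271 continue | (k=5,j=3): S=153.5608, K−S=0.0000, hold=0.0000 ⇒ V=0.0000 continue | (k=5,j=4): S=186.1838, K−S=0.0000, hold=0.0000 ⇒ V=0.0000 continue | (k=5,j=5): S=225.7374, K−S=0.0000, hold=0.0000 ⇒ V=0.0000 continue  boundary S*=104.4618
step 4: (k=4,j=0): S=94.8695, K−S=27.4905, hold=26.8551 ⇒ V=27.4905 exercise | (k=4,j=1): S=115.0239, K−S=7.3361, hold=10.6643 ⇒ V=10.6643 continue | (k=4,j=2): S=139.4600, K−S=0.0000, hold=1.7933 ⇒ V=1.7933 continue | (k=4,j=3): S=169.0874, K−S=0.0000, hold=0.0000 ⇒ V=0.0000 continue | (k=4,j=4): S=205.0089, K−S=0.0000, hold=0.0000 ⇒ V=0.0000 continue  boundary S*=94.8695
step 3: (k=3,j=0): S=104.4618, K−S=17.8982, hold=18.9282 ⇒ V=18.9282 continue | (k=3,j=1): S=126.6540, K−S=0.0000, hold=6.1700 ⇒ V=6.1700 continue | (k=3,j=2): S=153.5608, K−S=0.0000, hold=0.8867 ⇒ V=0.8867 continue | (k=3,j=3): S=186.1838, K−S=0.0000, hold=0.0000 ⇒ V=0.0000 continue  boundary S*=-
step 2: (k=2,j=0): S=115.0239, K−S=7.3361, hold=12.4459 ⇒ V=12.4459 continue | (k=2,j=1): S=139.4600, K−S=0.0000, hold=3.4943 ⇒ V=3.4943 continue | (k=2,j=2): S=169.0874, K−S=0.0000, hold=0.4384 ⇒ V=0.4384 continue  boundary S*=-
step 1: (k=1,j=0): S=126.6540, K−S=0.0000, hold=7.9020 ⇒ V=7.9020 continue | (k=1,j=1): S=153.5608, K−S=0.0000, hold=1.9470 ⇒ V=1.9470 continue  boundary S*=-
step 0: (k=0,j=0): S=139.4600, K−S=0.0000, hold=4.8812 ⇒ V=4.8812 continue  boundary S*=-

price = 4.8812
boundary = - - - - 94.8695 104.4618
tree:
4.8812
7.9020 1.9470
12.4459 3.4943 0.4384
18.9282 6.1700 0.8867 0.0000
27.4905 10.6643 1.7933 0.0000 0.0000
36.2020 17.8982 3.6271 0.0000 0.0000 0.0000
44.1135 27.4905 7.3361 0.0000 0.0000 0.0000 0.0000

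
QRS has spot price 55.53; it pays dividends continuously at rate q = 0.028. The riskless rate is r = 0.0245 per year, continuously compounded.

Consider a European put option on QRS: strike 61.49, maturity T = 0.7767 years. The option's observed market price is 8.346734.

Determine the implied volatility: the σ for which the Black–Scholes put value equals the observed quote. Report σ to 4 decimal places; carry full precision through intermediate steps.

sigma = 0.2368

At σ = 0.2368 the Black–Scholes value reproduces the quote:
σ√T = 0.2368·√0.7767 = 0.208693
d₁ = (ln(S/K) + (r−q+σ²/2)T) / (σ√T) = (ln(55.53/61.49) + (0.0245−0.028+0.2368²/2)·0.7767) / 0.208693 = (-0.101951 + 0.019058) / 0.208693 = -0.397201
d₂ = d₁ − σ√T = -0.397201 − 0.208693 = -0.605894
e^{−rT} = 0.981151
e^{−qT} = 0.978487
N(−d₁) = 0.654390,  N(−d₂) = 0.727708
V = K·e^{−rT}·N(−d₂) − S·e^{−qT}·N(−d₁) = 43.903293 − 35.556559 = 8.346734 (equal to the quote); since ∂V/∂σ > 0 for all σ, the implied volatility is unique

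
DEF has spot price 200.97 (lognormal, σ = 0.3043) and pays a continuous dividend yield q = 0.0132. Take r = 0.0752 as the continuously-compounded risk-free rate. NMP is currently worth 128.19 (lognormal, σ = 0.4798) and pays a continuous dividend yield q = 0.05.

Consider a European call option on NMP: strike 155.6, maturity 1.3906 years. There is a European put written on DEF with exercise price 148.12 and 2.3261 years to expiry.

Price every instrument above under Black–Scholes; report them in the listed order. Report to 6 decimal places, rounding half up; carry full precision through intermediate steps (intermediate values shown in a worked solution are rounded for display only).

price(NMP call K=155.6) = 19.739817
price(DEF put K=148.12) = 6.285789

[NMP call K=155.6]
σ√T = 0.4798·√1.3906 = 0.565798
d₁ = (ln(S/K) + (r−q+σ²/2)T) / (σ√T) = (ln(128.19/155.6) + (0.0752−0.05+0.4798²/2)·1.3906) / 0.565798 = (-0.193775 + 0.195107) / 0.565798 = 0.002354
d₂ = d₁ − σ√T = 0.002354 − 0.565798 = -0.563444
e^{−rT} = 0.900709
e^{−qT} = 0.932832
N(d₁) = 0.500939,  N(d₂) = 0.286566
price = S·e^{−qT}·N(d₁) − K·e^{−rT}·N(d₂) = 59.902159 − 40.162342 = 19.739817
[DEF put K=148.12]
σ√T = 0.3043·√2.3261 = 0.464105
d₁ = (ln(S/K) + (r−q+σ²/2)T) / (σ√T) = (ln(200.97/148.12) + (0.0752−0.0132+0.3043²/2)·2.3261) / 0.464105 = (0.305133 + 0.251915) / 0.464105 = 1.200263
d₂ = d₁ − σ√T = 1.200263 − 0.464105 = 0.736158
e^{−rT} = 0.839522
e^{−qT} = 0.969762
N(−d₁) = 0.115019,  N(−d₂) = 0.230817
price = K·e^{−rT}·N(−d₂) − S·e^{−qT}·N(−d₁) = 28.702133 − 22.416345 = 6.285789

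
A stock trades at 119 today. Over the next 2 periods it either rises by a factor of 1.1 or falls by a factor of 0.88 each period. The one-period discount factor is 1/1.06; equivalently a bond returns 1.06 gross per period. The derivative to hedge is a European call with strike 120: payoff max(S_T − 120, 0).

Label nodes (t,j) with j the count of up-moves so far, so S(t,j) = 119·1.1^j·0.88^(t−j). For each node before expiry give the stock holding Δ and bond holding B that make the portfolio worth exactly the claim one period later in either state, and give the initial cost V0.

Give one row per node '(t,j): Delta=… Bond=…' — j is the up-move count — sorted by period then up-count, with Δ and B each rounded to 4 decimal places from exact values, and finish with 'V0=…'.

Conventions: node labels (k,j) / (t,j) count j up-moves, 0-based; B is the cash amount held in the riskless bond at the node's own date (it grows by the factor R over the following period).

(0,0): Delta=0.7073 Bond=-69.8760
(1,0): Delta=0.0000 Bond=0.0000
(1,1): Delta=0.8330 Bond=-90.5283
V0=14.2928

No-arbitrage ⇒ martingale measure with p* = (R−d)/(u−d) = 0.8182.
Payoffs at expiry: V(2,0)=0.0000, V(2,1)=0.0000, V(2,2)=23.9900
(1,0): S=104.7200. Δ = (V_up−V_dn)/(S_up−S_dn) = (0.0000−0.0000)/(115.1920−92.1536) = 0.0000. V = [p*·0.0000 + (1−p*)·0.0000]/1.06 = 0.0000. B = V − Δ·S = 0.0000.
(1,1): S=130.9000. Δ = (V_up−V_dn)/(S_up−S_dn) = (23.9900−0.0000)/(143.9900−115.1920) = 0.8330. V = [p*·23.9900 + (1−p*)·0.0000]/1.06 = 18.5172. B = V − Δ·S = -90.5283.
(0,0): S=119.0000. Δ = (V_up−V_dn)/(S_up−S_dn) = (18.5172−0.0000)/(130.9000−104.7200) = 0.7073. V = [p*·18.5172 + (1−p*)·0.0000]/1.06 = 14.2928. B = V − Δ·S = -69.8760.
Sanity check at the root: Δ(0,0)·S0 + B(0,0) reproduces V0 = 14.2928.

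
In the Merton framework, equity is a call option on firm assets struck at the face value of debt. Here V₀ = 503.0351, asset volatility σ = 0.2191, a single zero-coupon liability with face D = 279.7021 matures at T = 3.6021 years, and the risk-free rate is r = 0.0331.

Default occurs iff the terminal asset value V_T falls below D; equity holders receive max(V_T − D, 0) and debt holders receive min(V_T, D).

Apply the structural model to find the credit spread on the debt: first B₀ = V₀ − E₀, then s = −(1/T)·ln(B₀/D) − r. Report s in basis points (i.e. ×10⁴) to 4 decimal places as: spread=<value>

Apply the equity-as-call identities (strike 279.7021, horizon 3.6021 years):
d₁ = [ln(V₀/D) + (r + σ²/2)T] / (σ√T)
   = [ln(503.0351/279.7021) + (0.0331 + 0.5·0.2191²)·3.6021] / (0.2191·√3.6021)
   = [0.586935 + 0.205689] / 0.415834 = 1.906104
d₂ = d₁ − σ√T = 1.906104 − 0.415834 = 1.490270
N(d₁) = 0.971682,  N(d₂) = 0.931923,  e^(−rT) = 0.887604
E₀ = V₀·N(d₁) − D·e^(−rT)·N(d₂)
   = 503.0351·0.971682 − 279.7021·0.887604·0.931923 = 257.426285
B₀ = V₀ − E₀ = 503.0351 − 257.426285 = 245.608815
spread = −(1/T)·ln(B₀/D) − r = −(1/3.6021)·ln(245.608815/279.7021) − 0.0331 = 0.00298590
in basis points: 0.00298590 × 10⁴ = 29.8590 bp

spread=29.8590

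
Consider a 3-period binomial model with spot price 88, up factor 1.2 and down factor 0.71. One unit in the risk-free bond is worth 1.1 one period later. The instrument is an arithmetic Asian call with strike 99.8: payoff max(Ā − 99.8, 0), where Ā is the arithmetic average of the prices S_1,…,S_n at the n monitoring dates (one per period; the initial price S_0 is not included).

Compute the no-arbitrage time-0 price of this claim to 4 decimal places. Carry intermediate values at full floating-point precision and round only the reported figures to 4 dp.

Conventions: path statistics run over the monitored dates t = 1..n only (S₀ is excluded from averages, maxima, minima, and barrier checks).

No-arbitrage gives p* = (R−d)/(u−d) = 0.7959: enumerate every path, weight its payoff by its p*-probability, and discount by R^3.
Enumerate all 2^3 = 8 price paths (U = up ×1.2, D = down ×0.71); each path with k up-moves has probability p*^k·(1−p*)^(3−k).
DDD: Ā=46.1123, payoff=0.0000, prob=0.008500
UDD: Ā=77.9363, payoff=0.0000, prob=0.033149
DUD: Ā=63.5630, payoff=0.0000, prob=0.033149
UUD: Ā=107.4304, payoff=7.6304, prob=0.129283
DDU: Ā=53.3579, payoff=0.0000, prob=0.033149
UDU: Ā=90.1824, payoff=0.0000, prob=0.129283
DUU: Ā=75.8091, payoff=0.0000, prob=0.129283
UUU: Ā=128.1280, payoff=28.3280, prob=0.504203
Price = Σ prob·payoff / R^3 = 15.269548 / 1.331000 = 11.4722

price = 11.4722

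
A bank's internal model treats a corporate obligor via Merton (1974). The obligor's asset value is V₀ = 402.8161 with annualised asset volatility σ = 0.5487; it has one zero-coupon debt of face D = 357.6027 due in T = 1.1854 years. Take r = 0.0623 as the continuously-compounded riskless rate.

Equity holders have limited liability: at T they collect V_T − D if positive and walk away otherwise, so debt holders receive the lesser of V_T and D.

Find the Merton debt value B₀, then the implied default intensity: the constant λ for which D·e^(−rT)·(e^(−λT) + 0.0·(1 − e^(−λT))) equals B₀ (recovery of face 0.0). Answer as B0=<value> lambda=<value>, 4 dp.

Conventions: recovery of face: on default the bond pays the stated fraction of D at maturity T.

B0=276.8717 lambda=0.1535

Work the structural quantities from V₀ = 402.8161 against face 357.6027:
d₁ = [ln(V₀/D) + (r + σ²/2)T] / (σ√T)
   = [ln(402.8161/357.6027) + (0.0623 + 0.5·0.5487²)·1.1854] / (0.5487·√1.1854)
   = [0.119058 + 0.252296] / 0.597403 = 0.621612
d₂ = d₁ − σ√T = 0.621612 − 0.597403 = 0.024209
N(d₁) = 0.732902,  N(d₂) = 0.509657,  e^(−rT) = 0.928811
E₀ = V₀·N(d₁) − D·e^(−rT)·N(d₂)
   = 402.8161·0.732902 − 357.6027·0.928811·0.509657 = 125.944388
B₀ = V₀ − E₀ = 402.8161 − 125.944388 = 276.871712
e^(−λT) = (B₀·e^(rT)/D − 0)/(1 − 0) = (276.8717·1.076646/357.6027 − 0)/1 = 0.83358638
λ = −ln(0.83358638)/1.1854 = 0.153550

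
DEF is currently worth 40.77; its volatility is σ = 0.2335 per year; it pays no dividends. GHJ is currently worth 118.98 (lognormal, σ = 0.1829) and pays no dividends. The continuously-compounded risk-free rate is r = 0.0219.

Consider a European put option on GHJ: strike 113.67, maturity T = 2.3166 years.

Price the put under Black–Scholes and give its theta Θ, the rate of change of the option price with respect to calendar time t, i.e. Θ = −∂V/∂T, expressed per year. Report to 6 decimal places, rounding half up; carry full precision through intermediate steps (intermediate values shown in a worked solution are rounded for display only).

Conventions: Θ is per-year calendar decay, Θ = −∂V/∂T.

σ√T = 0.1829·√2.3166 = 0.278381
d₁ = (ln(S/K) + (r+σ²/2)T) / (σ√T) = (ln(118.98/113.67) + (0.0219+0.1829²/2)·2.3166) / 0.278381 = (0.045656 + 0.089481) / 0.278381 = 0.485441
d₂ = d₁ − σ√T = 0.485441 − 0.278381 = 0.207060
e^{−rT} = 0.950532
N(−d₁) = 0.313682,  N(−d₂) = 0.417982
Put price V = K·e^{−rT}·N(−d₂) − S·N(−d₁) = 45.161633 − 37.321869 = 7.839764
φ(d₁) = (1/√(2π))·e^{−d₁²/2} = 0.354600
Θ = −S·φ(d₁)·σ/(2√T) + r·K·e^{−rT}·N(−d₂) = −2.534959 + 0.989040 = -1.545919

price = 7.839764
Θ = -1.545919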